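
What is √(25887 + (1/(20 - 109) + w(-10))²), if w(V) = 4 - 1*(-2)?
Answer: 2*√51333754/89 ≈ 161.01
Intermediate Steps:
w(V) = 6 (w(V) = 4 + 2 = 6)
√(25887 + (1/(20 - 109) + w(-10))²) = √(25887 + (1/(20 - 109) + 6)²) = √(25887 + (1/(-89) + 6)²) = √(25887 + (-1/89 + 6)²) = √(25887 + (533/89)²) = √(25887 + 284089/7921) = √(205335016/7921) = 2*√51333754/89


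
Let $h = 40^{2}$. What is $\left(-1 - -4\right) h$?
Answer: $4800$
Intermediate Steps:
$h = 1600$
$\left(-1 - -4\right) h = \left(-1 - -4\right) 1600 = \left(-1 + 4\right) 1600 = 3 \cdot 1600 = 4800$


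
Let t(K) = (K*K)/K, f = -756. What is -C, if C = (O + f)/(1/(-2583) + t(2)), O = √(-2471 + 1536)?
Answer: 1952748/5165 - 2583*I*√935/5165 ≈ 378.07 - 15.292*I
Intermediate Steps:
O = I*√935 (O = √(-935) = I*√935 ≈ 30.578*I)
t(K) = K (t(K) = K²/K = K)
C = -1952748/5165 + 2583*I*√935/5165 (C = (I*√935 - 756)/(1/(-2583) + 2) = (-756 + I*√935)/(-1/2583 + 2) = (-756 + I*√935)/(5165/2583) = (-756 + I*√935)*(2583/5165) = -1952748/5165 + 2583*I*√935/5165 ≈ -378.07 + 15.292*I)
-C = -(-1952748/5165 + 2583*I*√935/5165) = 1952748/5165 - 2583*I*√935/5165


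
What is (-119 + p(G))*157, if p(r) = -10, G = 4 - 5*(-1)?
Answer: -20253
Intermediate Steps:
G = 9 (G = 4 + 5 = 9)
(-119 + p(G))*157 = (-119 - 10)*157 = -129*157 = -20253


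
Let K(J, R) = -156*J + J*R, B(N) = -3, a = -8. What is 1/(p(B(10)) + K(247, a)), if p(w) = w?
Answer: -1/40511 ≈ -2.4685e-5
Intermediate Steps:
1/(p(B(10)) + K(247, a)) = 1/(-3 + 247*(-156 - 8)) = 1/(-3 + 247*(-164)) = 1/(-3 - 40508) = 1/(-40511) = -1/40511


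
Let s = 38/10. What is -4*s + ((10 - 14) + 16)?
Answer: -16/5 ≈ -3.2000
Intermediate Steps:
s = 19/5 (s = 38*(1/10) = 19/5 ≈ 3.8000)
-4*s + ((10 - 14) + 16) = -4*19/5 + ((10 - 14) + 16) = -76/5 + (-4 + 16) = -76/5 + 12 = -16/5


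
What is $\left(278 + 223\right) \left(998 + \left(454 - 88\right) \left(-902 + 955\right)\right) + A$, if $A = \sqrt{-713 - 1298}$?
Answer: $10218396 + i \sqrt{2011} \approx 1.0218 \cdot 10^{7} + 44.844 i$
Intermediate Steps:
$A = i \sqrt{2011}$ ($A = \sqrt{-2011} = i \sqrt{2011} \approx 44.844 i$)
$\left(278 + 223\right) \left(998 + \left(454 - 88\right) \left(-902 + 955\right)\right) + A = \left(278 + 223\right) \left(998 + \left(454 - 88\right) \left(-902 + 955\right)\right) + i \sqrt{2011} = 501 \left(998 + 366 \cdot 53\right) + i \sqrt{2011} = 501 \left(998 + 19398\right) + i \sqrt{2011} = 501 \cdot 20396 + i \sqrt{2011} = 10218396 + i \sqrt{2011}$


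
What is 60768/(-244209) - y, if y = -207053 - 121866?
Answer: 26774973101/81403 ≈ 3.2892e+5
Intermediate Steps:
y = -328919
60768/(-244209) - y = 60768/(-244209) - 1*(-328919) = 60768*(-1/244209) + 328919 = -20256/81403 + 328919 = 26774973101/81403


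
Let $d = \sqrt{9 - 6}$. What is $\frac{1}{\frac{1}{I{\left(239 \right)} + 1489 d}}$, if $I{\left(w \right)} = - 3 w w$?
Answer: $-171363 + 1489 \sqrt{3} \approx -1.6878 \cdot 10^{5}$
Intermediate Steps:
$d = \sqrt{3} \approx 1.732$
$I{\left(w \right)} = - 3 w^{2}$
$\frac{1}{\frac{1}{I{\left(239 \right)} + 1489 d}} = \frac{1}{\frac{1}{- 3 \cdot 239^{2} + 1489 \sqrt{3}}} = \frac{1}{\frac{1}{\left(-3\right) 57121 + 1489 \sqrt{3}}} = \frac{1}{\frac{1}{-171363 + 1489 \sqrt{3}}} = -171363 + 1489 \sqrt{3}$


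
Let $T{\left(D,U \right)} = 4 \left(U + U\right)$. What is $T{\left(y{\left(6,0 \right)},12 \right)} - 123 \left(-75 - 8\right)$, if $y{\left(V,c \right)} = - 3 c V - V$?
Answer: $10305$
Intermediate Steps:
$y{\left(V,c \right)} = - V - 3 V c$ ($y{\left(V,c \right)} = - 3 V c - V = - V - 3 V c$)
$T{\left(D,U \right)} = 8 U$ ($T{\left(D,U \right)} = 4 \cdot 2 U = 8 U$)
$T{\left(y{\left(6,0 \right)},12 \right)} - 123 \left(-75 - 8\right) = 8 \cdot 12 - 123 \left(-75 - 8\right) = 96 - -10209 = 96 + 10209 = 10305$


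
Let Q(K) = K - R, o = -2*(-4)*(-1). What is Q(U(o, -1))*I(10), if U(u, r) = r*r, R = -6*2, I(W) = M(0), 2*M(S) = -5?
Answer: -65/2 ≈ -32.500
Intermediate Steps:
M(S) = -5/2 (M(S) = (½)*(-5) = -5/2)
I(W) = -5/2
o = -8 (o = 8*(-1) = -8)
R = -12 (R = -1*12 = -12)
U(u, r) = r²
Q(K) = 12 + K (Q(K) = K - 1*(-12) = K + 12 = 12 + K)
Q(U(o, -1))*I(10) = (12 + (-1)²)*(-5/2) = (12 + 1)*(-5/2) = 13*(-5/2) = -65/2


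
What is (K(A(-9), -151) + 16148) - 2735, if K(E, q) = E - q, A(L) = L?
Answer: 13555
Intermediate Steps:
(K(A(-9), -151) + 16148) - 2735 = ((-9 - 1*(-151)) + 16148) - 2735 = ((-9 + 151) + 16148) - 2735 = (142 + 16148) - 2735 = 16290 - 2735 = 13555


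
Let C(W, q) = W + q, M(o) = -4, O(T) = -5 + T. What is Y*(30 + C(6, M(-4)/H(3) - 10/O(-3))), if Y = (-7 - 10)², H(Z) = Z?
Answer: 124559/12 ≈ 10380.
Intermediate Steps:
Y = 289 (Y = (-17)² = 289)
Y*(30 + C(6, M(-4)/H(3) - 10/O(-3))) = 289*(30 + (6 + (-4/3 - 10/(-5 - 3)))) = 289*(30 + (6 + (-4*⅓ - 10/(-8)))) = 289*(30 + (6 + (-4/3 - 10*(-⅛)))) = 289*(30 + (6 + (-4/3 + 5/4))) = 289*(30 + (6 - 1/12)) = 289*(30 + 71/12) = 289*(431/12) = 124559/12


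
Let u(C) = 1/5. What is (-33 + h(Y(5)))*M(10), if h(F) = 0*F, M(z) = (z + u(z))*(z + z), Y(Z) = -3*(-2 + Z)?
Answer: -6732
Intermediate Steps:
u(C) = ⅕
Y(Z) = 6 - 3*Z
M(z) = 2*z*(⅕ + z) (M(z) = (z + ⅕)*(z + z) = (⅕ + z)*(2*z) = 2*z*(⅕ + z))
h(F) = 0
(-33 + h(Y(5)))*M(10) = (-33 + 0)*((⅖)*10*(1 + 5*10)) = -66*10*(1 + 50)/5 = -66*10*51/5 = -33*204 = -6732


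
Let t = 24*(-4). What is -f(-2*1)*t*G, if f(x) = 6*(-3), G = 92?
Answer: -158976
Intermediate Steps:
t = -96
f(x) = -18
-f(-2*1)*t*G = -(-18*(-96))*92 = -1728*92 = -1*158976 = -158976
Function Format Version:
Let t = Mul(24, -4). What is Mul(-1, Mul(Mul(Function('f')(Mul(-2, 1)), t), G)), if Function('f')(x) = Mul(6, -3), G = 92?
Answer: -158976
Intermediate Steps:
t = -96
Function('f')(x) = -18
Mul(-1, Mul(Mul(Function('f')(Mul(-2, 1)), t), G)) = Mul(-1, Mul(Mul(-18, -96), 92)) = Mul(-1, Mul(1728, 92)) = Mul(-1, 158976) = -158976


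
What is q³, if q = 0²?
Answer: 0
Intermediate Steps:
q = 0
q³ = 0³ = 0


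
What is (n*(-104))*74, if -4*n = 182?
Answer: 350168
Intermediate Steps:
n = -91/2 (n = -¼*182 = -91/2 ≈ -45.500)
(n*(-104))*74 = -91/2*(-104)*74 = 4732*74 = 350168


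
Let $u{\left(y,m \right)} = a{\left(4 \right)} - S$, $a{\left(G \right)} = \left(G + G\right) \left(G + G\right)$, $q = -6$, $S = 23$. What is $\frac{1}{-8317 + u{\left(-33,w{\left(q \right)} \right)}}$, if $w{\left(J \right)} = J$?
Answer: $- \frac{1}{8276} \approx -0.00012083$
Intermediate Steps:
$a{\left(G \right)} = 4 G^{2}$ ($a{\left(G \right)} = 2 G 2 G = 4 G^{2}$)
$u{\left(y,m \right)} = 41$ ($u{\left(y,m \right)} = 4 \cdot 4^{2} - 23 = 4 \cdot 16 - 23 = 64 - 23 = 41$)
$\frac{1}{-8317 + u{\left(-33,w{\left(q \right)} \right)}} = \frac{1}{-8317 + 41} = \frac{1}{-8276} = - \frac{1}{8276}$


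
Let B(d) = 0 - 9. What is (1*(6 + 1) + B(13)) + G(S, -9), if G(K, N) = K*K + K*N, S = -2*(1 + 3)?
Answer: 134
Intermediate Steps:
B(d) = -9
S = -8 (S = -2*4 = -8)
G(K, N) = K**2 + K*N
(1*(6 + 1) + B(13)) + G(S, -9) = (1*(6 + 1) - 9) - 8*(-8 - 9) = (1*7 - 9) - 8*(-17) = (7 - 9) + 136 = -2 + 136 = 134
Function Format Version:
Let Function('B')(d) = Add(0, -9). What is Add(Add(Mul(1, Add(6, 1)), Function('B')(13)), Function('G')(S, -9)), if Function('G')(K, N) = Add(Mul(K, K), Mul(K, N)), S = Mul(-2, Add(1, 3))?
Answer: 134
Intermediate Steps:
Function('B')(d) = -9
S = -8 (S = Mul(-2, 4) = -8)
Function('G')(K, N) = Add(Pow(K, 2), Mul(K, N))
Add(Add(Mul(1, Add(6, 1)), Function('B')(13)), Function('G')(S, -9)) = Add(Add(Mul(1, Add(6, 1)), -9), Mul(-8, Add(-8, -9))) = Add(Add(Mul(1, 7), -9), Mul(-8, -17)) = Add(Add(7, -9), 136) = Add(-2, 136) = 134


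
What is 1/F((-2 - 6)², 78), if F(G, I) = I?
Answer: 1/78 ≈ 0.012821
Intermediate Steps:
1/F((-2 - 6)², 78) = 1/78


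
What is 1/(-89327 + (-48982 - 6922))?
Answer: -1/145231 ≈ -6.8856e-6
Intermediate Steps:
1/(-89327 + (-48982 - 6922)) = 1/(-89327 - 55904) = 1/(-145231) = -1/145231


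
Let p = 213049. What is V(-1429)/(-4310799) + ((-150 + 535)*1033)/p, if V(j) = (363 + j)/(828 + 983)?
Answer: 3104826285920479/1663243074649461 ≈ 1.8667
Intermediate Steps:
V(j) = 363/1811 + j/1811 (V(j) = (363 + j)/1811 = (363 + j)*(1/1811) = 363/1811 + j/1811)
V(-1429)/(-4310799) + ((-150 + 535)*1033)/p = (363/1811 + (1/1811)*(-1429))/(-4310799) + ((-150 + 535)*1033)/213049 = (363/1811 - 1429/1811)*(-1/4310799) + (385*1033)*(1/213049) = -1066/1811*(-1/4310799) + 397705*(1/213049) = 1066/7806856989 + 397705/213049 = 3104826285920479/1663243074649461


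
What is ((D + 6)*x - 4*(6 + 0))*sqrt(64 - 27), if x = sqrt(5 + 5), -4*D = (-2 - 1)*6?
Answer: -24*sqrt(37) + 21*sqrt(370)/2 ≈ 55.985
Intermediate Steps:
D = 9/2 (D = -(-2 - 1)*6/4 = -(-3)*6/4 = -1/4*(-18) = 9/2 ≈ 4.5000)
x = sqrt(10) ≈ 3.1623
((D + 6)*x - 4*(6 + 0))*sqrt(64 - 27) = ((9/2 + 6)*sqrt(10) - 4*(6 + 0))*sqrt(64 - 27) = (21*sqrt(10)/2 - 4*6)*sqrt(37) = (21*sqrt(10)/2 - 24)*sqrt(37) = (-24 + 21*sqrt(10)/2)*sqrt(37) = sqrt(37)*(-24 + 21*sqrt(10)/2)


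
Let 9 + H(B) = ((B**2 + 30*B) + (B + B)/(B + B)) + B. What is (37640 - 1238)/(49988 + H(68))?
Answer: 6067/9452 ≈ 0.64187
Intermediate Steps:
H(B) = -8 + B**2 + 31*B (H(B) = -9 + (((B**2 + 30*B) + (B + B)/(B + B)) + B) = -9 + (((B**2 + 30*B) + (2*B)/((2*B))) + B) = -9 + (((B**2 + 30*B) + (2*B)*(1/(2*B))) + B) = -9 + (((B**2 + 30*B) + 1) + B) = -9 + ((1 + B**2 + 30*B) + B) = -9 + (1 + B**2 + 31*B) = -8 + B**2 + 31*B)
(37640 - 1238)/(49988 + H(68)) = (37640 - 1238)/(49988 + (-8 + 68**2 + 31*68)) = 36402/(49988 + (-8 + 4624 + 2108)) = 36402/(49988 + 6724) = 36402/56712 = 36402*(1/56712) = 6067/9452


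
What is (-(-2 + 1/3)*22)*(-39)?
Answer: -1430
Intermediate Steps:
(-(-2 + 1/3)*22)*(-39) = (-(-2 + ⅓)*22)*(-39) = (-1*(-5/3)*22)*(-39) = ((5/3)*22)*(-39) = (110/3)*(-39) = -1430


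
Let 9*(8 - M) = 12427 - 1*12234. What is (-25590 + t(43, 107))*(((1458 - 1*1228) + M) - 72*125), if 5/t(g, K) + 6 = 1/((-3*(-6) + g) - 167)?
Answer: 184091258480/819 ≈ 2.2478e+8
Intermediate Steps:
M = -121/9 (M = 8 - (12427 - 1*12234)/9 = 8 - (12427 - 12234)/9 = 8 - ⅑*193 = 8 - 193/9 = -121/9 ≈ -13.444)
t(g, K) = 5/(-6 + 1/(-149 + g)) (t(g, K) = 5/(-6 + 1/((-3*(-6) + g) - 167)) = 5/(-6 + 1/((18 + g) - 167)) = 5/(-6 + 1/(-149 + g)))
(-25590 + t(43, 107))*(((1458 - 1*1228) + M) - 72*125) = (-25590 + 5*(149 - 1*43)/(-895 + 6*43))*(((1458 - 1*1228) - 121/9) - 72*125) = (-25590 + 5*(149 - 43)/(-895 + 258))*(((1458 - 1228) - 121/9) - 9000) = (-25590 + 5*106/(-637))*((230 - 121/9) - 9000) = (-25590 + 5*(-1/637)*106)*(1949/9 - 9000) = (-25590 - 530/637)*(-79051/9) = -16301360/637*(-79051/9) = 184091258480/819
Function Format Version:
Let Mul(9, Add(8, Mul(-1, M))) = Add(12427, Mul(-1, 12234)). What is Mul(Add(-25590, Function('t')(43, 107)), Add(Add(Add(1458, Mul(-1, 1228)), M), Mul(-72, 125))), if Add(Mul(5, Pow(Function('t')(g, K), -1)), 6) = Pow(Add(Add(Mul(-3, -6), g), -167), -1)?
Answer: Rational(184091258480, 819) ≈ 2.2478e+8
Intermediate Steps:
M = Rational(-121, 9) (M = Add(8, Mul(Rational(-1, 9), Add(12427, Mul(-1, 12234)))) = Add(8, Mul(Rational(-1, 9), Add(12427, -12234))) = Add(8, Mul(Rational(-1, 9), 193)) = Add(8, Rational(-193, 9)) = Rational(-121, 9) ≈ -13.444)
Function('t')(g, K) = Mul(5, Pow(Add(-6, Pow(Add(-149, g), -1)), -1)) (Function('t')(g, K) = Mul(5, Pow(Add(-6, Pow(Add(Add(Mul(-3, -6), g), -167), -1)), -1)) = Mul(5, Pow(Add(-6, Pow(Add(Add(18, g), -167), -1)), -1)) = Mul(5, Pow(Add(-6, Pow(Add(-149, g), -1)), -1)))
Mul(Add(-25590, Function('t')(43, 107)), Add(Add(Add(1458, Mul(-1, 1228)), M), Mul(-72, 125))) = Mul(Add(-25590, Mul(5, Pow(Add(-895, Mul(6, 43)), -1), Add(149, Mul(-1, 43)))), Add(Add(Add(1458, Mul(-1, 1228)), Rational(-121, 9)), Mul(-72, 125))) = Mul(Add(-25590, Mul(5, Pow(Add(-895, 258), -1), Add(149, -43))), Add(Add(Add(1458, -1228), Rational(-121, 9)), -9000)) = Mul(Add(-25590, Mul(5, Pow(-637, -1), 106)), Add(Add(230, Rational(-121, 9)), -9000)) = Mul(Add(-25590, Mul(5, Rational(-1, 637), 106)), Add(Rational(1949, 9), -9000)) = Mul(Add(-25590, Rational(-530, 637)), Rational(-79051, 9)) = Mul(Rational(-16301360, 637), Rational(-79051, 9)) = Rational(184091258480, 819)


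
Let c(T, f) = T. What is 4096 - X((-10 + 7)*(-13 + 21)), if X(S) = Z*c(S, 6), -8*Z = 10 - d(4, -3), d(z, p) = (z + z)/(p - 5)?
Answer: 4063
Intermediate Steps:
d(z, p) = 2*z/(-5 + p) (d(z, p) = (2*z)/(-5 + p) = 2*z/(-5 + p))
Z = -11/8 (Z = -(10 - 2*4/(-5 - 3))/8 = -(10 - 2*4/(-8))/8 = -(10 - 2*4*(-1)/8)/8 = -(10 - 1*(-1))/8 = -(10 + 1)/8 = -⅛*11 = -11/8 ≈ -1.3750)
X(S) = -11*S/8
4096 - X((-10 + 7)*(-13 + 21)) = 4096 - (-11)*(-10 + 7)*(-13 + 21)/8 = 4096 - (-11)*(-3*8)/8 = 4096 - (-11)*(-24)/8 = 4096 - 1*33 = 4096 - 33 = 4063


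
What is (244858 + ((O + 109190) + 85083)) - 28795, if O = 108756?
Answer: 519092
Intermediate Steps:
(244858 + ((O + 109190) + 85083)) - 28795 = (244858 + ((108756 + 109190) + 85083)) - 28795 = (244858 + (217946 + 85083)) - 28795 = (244858 + 303029) - 28795 = 547887 - 28795 = 519092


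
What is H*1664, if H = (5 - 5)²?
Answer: 0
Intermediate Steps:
H = 0 (H = 0² = 0)
H*1664 = 0*1664 = 0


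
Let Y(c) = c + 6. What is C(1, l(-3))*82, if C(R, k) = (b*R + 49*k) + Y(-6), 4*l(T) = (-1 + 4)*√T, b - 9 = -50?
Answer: -3362 + 6027*I*√3/2 ≈ -3362.0 + 5219.5*I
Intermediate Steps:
b = -41 (b = 9 - 50 = -41)
Y(c) = 6 + c
l(T) = 3*√T/4 (l(T) = ((-1 + 4)*√T)/4 = (3*√T)/4 = 3*√T/4)
C(R, k) = -41*R + 49*k (C(R, k) = (-41*R + 49*k) + (6 - 6) = (-41*R + 49*k) + 0 = -41*R + 49*k)
C(1, l(-3))*82 = (-41*1 + 49*(3*√(-3)/4))*82 = (-41 + 49*(3*(I*√3)/4))*82 = (-41 + 49*(3*I*√3/4))*82 = (-41 + 147*I*√3/4)*82 = -3362 + 6027*I*√3/2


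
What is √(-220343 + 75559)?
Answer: 4*I*√9049 ≈ 380.5*I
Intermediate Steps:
√(-220343 + 75559) = √(-144784) = 4*I*√9049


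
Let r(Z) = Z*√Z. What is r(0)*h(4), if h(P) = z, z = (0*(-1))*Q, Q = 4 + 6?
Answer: 0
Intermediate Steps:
Q = 10
r(Z) = Z^(3/2)
z = 0 (z = (0*(-1))*10 = 0*10 = 0)
h(P) = 0
r(0)*h(4) = 0^(3/2)*0 = 0*0 = 0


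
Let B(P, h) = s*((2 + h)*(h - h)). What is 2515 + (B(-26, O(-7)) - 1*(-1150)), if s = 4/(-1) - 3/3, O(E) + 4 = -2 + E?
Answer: 3665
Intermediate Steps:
O(E) = -6 + E (O(E) = -4 + (-2 + E) = -6 + E)
s = -5 (s = 4*(-1) - 3*1/3 = -4 - 1 = -5)
B(P, h) = 0 (B(P, h) = -5*(2 + h)*(h - h) = -5*(2 + h)*0 = -5*0 = 0)
2515 + (B(-26, O(-7)) - 1*(-1150)) = 2515 + (0 - 1*(-1150)) = 2515 + (0 + 1150) = 2515 + 1150 = 3665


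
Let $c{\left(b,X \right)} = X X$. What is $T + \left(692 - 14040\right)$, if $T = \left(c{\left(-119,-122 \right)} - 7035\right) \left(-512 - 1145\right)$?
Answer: $-13019141$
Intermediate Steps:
$c{\left(b,X \right)} = X^{2}$
$T = -13005793$ ($T = \left(\left(-122\right)^{2} - 7035\right) \left(-512 - 1145\right) = \left(14884 - 7035\right) \left(-1657\right) = 7849 \left(-1657\right) = -13005793$)
$T + \left(692 - 14040\right) = -13005793 + \left(692 - 14040\right) = -13005793 - 13348 = -13019141$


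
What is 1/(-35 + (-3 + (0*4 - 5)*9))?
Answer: -1/83 ≈ -0.012048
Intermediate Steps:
1/(-35 + (-3 + (0*4 - 5)*9)) = 1/(-35 + (-3 + (0 - 5)*9)) = 1/(-35 + (-3 - 5*9)) = 1/(-35 + (-3 - 45)) = 1/(-35 - 48) = 1/(-83) = -1/83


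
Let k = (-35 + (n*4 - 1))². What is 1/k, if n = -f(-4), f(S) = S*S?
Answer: 1/10000 ≈ 0.00010000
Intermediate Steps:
f(S) = S²
n = -16 (n = -1*(-4)² = -1*16 = -16)
k = 10000 (k = (-35 + (-16*4 - 1))² = (-35 + (-64 - 1))² = (-35 - 65)² = (-100)² = 10000)
1/k = 1/10000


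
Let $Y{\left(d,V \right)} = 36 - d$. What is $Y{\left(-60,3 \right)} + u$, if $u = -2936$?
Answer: $-2840$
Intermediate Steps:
$Y{\left(-60,3 \right)} + u = \left(36 - -60\right) - 2936 = \left(36 + 60\right) - 2936 = 96 - 2936 = -2840$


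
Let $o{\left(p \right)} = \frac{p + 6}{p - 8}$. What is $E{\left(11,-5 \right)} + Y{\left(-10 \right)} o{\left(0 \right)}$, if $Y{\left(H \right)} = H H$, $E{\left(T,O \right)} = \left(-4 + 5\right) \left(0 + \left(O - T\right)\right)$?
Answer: $-91$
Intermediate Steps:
$E{\left(T,O \right)} = O - T$ ($E{\left(T,O \right)} = 1 \left(O - T\right) = O - T$)
$o{\left(p \right)} = \frac{6 + p}{-8 + p}$
$Y{\left(H \right)} = H^{2}$
$E{\left(11,-5 \right)} + Y{\left(-10 \right)} o{\left(0 \right)} = \left(-5 - 11\right) + \left(-10\right)^{2} \frac{6 + 0}{-8 + 0} = \left(-5 - 11\right) + 100 \frac{1}{-8} \cdot 6 = -16 + 100 \left(\left(- \frac{1}{8}\right) 6\right) = -16 + 100 \left(- \frac{3}{4}\right) = -16 - 75 = -91$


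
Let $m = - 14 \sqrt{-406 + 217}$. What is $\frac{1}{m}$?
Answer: $\frac{i \sqrt{21}}{882} \approx 0.0051957 i$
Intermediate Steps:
$m = - 42 i \sqrt{21}$ ($m = - 14 \sqrt{-189} = - 14 \cdot 3 i \sqrt{21} = - 42 i \sqrt{21} \approx - 192.47 i$)
$\frac{1}{m} = \frac{1}{\left(-42\right) i \sqrt{21}} = \frac{i \sqrt{21}}{882}$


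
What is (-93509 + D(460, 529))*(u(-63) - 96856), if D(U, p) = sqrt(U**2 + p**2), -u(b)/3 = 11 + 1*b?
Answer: 9042320300 - 2224100*sqrt(929) ≈ 8.9745e+9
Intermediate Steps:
u(b) = -33 - 3*b (u(b) = -3*(11 + 1*b) = -3*(11 + b) = -33 - 3*b)
(-93509 + D(460, 529))*(u(-63) - 96856) = (-93509 + sqrt(460**2 + 529**2))*((-33 - 3*(-63)) - 96856) = (-93509 + sqrt(211600 + 279841))*((-33 + 189) - 96856) = (-93509 + sqrt(491441))*(156 - 96856) = (-93509 + 23*sqrt(929))*(-96700) = 9042320300 - 2224100*sqrt(929)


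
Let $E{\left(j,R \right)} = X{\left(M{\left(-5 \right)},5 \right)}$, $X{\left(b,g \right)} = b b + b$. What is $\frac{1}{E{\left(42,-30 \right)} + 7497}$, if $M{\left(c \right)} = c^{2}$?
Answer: $\frac{1}{8147} \approx 0.00012274$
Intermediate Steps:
$X{\left(b,g \right)} = b + b^{2}$ ($X{\left(b,g \right)} = b^{2} + b = b + b^{2}$)
$E{\left(j,R \right)} = 650$ ($E{\left(j,R \right)} = \left(-5\right)^{2} \left(1 + \left(-5\right)^{2}\right) = 25 \left(1 + 25\right) = 25 \cdot 26 = 650$)
$\frac{1}{E{\left(42,-30 \right)} + 7497} = \frac{1}{650 + 7497} = \frac{1}{8147}$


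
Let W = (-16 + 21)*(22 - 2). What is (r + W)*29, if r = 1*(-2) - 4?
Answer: 2726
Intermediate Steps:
W = 100 (W = 5*20 = 100)
r = -6 (r = -2 - 4 = -6)
(r + W)*29 = (-6 + 100)*29 = 94*29 = 2726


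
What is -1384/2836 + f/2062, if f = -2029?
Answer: -2152013/1461958 ≈ -1.4720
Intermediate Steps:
-1384/2836 + f/2062 = -1384/2836 - 2029/2062 = -1384*1/2836 - 2029*1/2062 = -346/709 - 2029/2062 = -2152013/1461958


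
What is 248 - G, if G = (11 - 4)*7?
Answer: 199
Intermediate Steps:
G = 49 (G = 7*7 = 49)
248 - G = 248 - 1*49 = 248 - 49 = 199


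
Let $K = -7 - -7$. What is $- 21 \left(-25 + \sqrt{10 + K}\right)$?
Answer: $525 - 21 \sqrt{10} \approx 458.59$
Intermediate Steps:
$K = 0$ ($K = -7 + 7 = 0$)
$- 21 \left(-25 + \sqrt{10 + K}\right) = - 21 \left(-25 + \sqrt{10 + 0}\right) = - 21 \left(-25 + \sqrt{10}\right) = 525 - 21 \sqrt{10}$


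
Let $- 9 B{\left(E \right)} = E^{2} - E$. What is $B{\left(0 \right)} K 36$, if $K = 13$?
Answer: $0$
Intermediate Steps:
$B{\left(E \right)} = - \frac{E^{2}}{9} + \frac{E}{9}$ ($B{\left(E \right)} = - \frac{E^{2} - E}{9} = - \frac{E^{2}}{9} + \frac{E}{9}$)
$B{\left(0 \right)} K 36 = \frac{1}{9} \cdot 0 \left(1 - 0\right) 13 \cdot 36 = \frac{1}{9} \cdot 0 \left(1 + 0\right) 13 \cdot 36 = \frac{1}{9} \cdot 0 \cdot 1 \cdot 13 \cdot 36 = 0 \cdot 13 \cdot 36 = 0 \cdot 36 = 0$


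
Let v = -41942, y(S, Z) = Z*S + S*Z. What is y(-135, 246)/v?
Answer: 33210/20971 ≈ 1.5836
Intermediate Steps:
y(S, Z) = 2*S*Z (y(S, Z) = S*Z + S*Z = 2*S*Z)
y(-135, 246)/v = (2*(-135)*246)/(-41942) = -66420*(-1/41942) = 33210/20971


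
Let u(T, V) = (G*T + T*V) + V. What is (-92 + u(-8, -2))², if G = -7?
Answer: 484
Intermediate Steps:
u(T, V) = V - 7*T + T*V (u(T, V) = (-7*T + T*V) + V = V - 7*T + T*V)
(-92 + u(-8, -2))² = (-92 + (-2 - 7*(-8) - 8*(-2)))² = (-92 + (-2 + 56 + 16))² = (-92 + 70)² = (-22)² = 484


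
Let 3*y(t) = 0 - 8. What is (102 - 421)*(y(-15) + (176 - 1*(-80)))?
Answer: -242440/3 ≈ -80813.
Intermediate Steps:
y(t) = -8/3 (y(t) = (0 - 8)/3 = (1/3)*(-8) = -8/3)
(102 - 421)*(y(-15) + (176 - 1*(-80))) = (102 - 421)*(-8/3 + (176 - 1*(-80))) = -319*(-8/3 + (176 + 80)) = -319*(-8/3 + 256) = -319*760/3 = -242440/3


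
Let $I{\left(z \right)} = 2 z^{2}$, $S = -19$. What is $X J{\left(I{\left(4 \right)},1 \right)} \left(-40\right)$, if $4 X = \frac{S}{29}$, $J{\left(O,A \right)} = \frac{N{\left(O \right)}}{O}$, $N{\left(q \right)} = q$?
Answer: $\frac{190}{29} \approx 6.5517$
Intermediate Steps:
$J{\left(O,A \right)} = 1$ ($J{\left(O,A \right)} = \frac{O}{O} = 1$)
$X = - \frac{19}{116}$ ($X = \frac{\left(-19\right) \frac{1}{29}}{4} = \frac{1}{4} \left(- \frac{19}{29}\right) = - \frac{19}{116} \approx -0.16379$)
$X J{\left(I{\left(4 \right)},1 \right)} \left(-40\right) = \left(- \frac{19}{116}\right) 1 \left(-40\right) = \left(- \frac{19}{116}\right) \left(-40\right) = \frac{190}{29}$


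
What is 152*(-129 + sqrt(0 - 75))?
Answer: -19608 + 760*I*sqrt(3) ≈ -19608.0 + 1316.4*I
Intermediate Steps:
152*(-129 + sqrt(0 - 75)) = 152*(-129 + sqrt(-75)) = 152*(-129 + 5*I*sqrt(3)) = -19608 + 760*I*sqrt(3)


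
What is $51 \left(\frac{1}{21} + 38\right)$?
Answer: $\frac{13583}{7} \approx 1940.4$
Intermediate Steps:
$51 \left(\frac{1}{21} + 38\right) = 51 \cdot \frac{799}{21} = \frac{13583}{7}$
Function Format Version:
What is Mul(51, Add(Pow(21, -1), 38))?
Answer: Rational(13583, 7) ≈ 1940.4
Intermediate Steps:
Mul(51, Add(Pow(21, -1), 38)) = Mul(51, Add(Rational(1, 21), 38)) = Mul(51, Rational(799, 21)) = Rational(13583, 7)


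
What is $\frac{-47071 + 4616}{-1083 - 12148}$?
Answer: $\frac{42455}{13231} \approx 3.2088$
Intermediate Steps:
$\frac{-47071 + 4616}{-1083 - 12148} = - \frac{42455}{-13231} = \left(-42455\right) \left(- \frac{1}{13231}\right) = \frac{42455}{13231}$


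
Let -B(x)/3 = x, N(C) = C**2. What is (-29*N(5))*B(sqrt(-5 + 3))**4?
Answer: -234900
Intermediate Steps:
B(x) = -3*x
(-29*N(5))*B(sqrt(-5 + 3))**4 = (-29*5**2)*(-3*sqrt(-5 + 3))**4 = (-29*25)*(-3*I*sqrt(2))**4 = -725*(-3*I*sqrt(2))**4 = -725*324 = -234900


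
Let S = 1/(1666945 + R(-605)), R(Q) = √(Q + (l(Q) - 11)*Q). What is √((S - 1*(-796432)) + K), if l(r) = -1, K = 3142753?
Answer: √(6566404739826 + 43331035*√55)/√(1666945 + 11*√55) ≈ 1984.7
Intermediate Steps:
R(Q) = √11*√(-Q) (R(Q) = √(Q + (-1 - 11)*Q) = √(Q - 12*Q) = √(-11*Q) = √11*√(-Q))
S = 1/(1666945 + 11*√55) (S = 1/(1666945 + √11*√(-1*(-605))) = 1/(1666945 + √11*√605) = 1/(1666945 + √11*(11*√5)) = 1/(1666945 + 11*√55) ≈ 5.9987e-7)
√((S - 1*(-796432)) + K) = √(((333389/555741125274 - 11*√55/2778705626370) - 1*(-796432)) + 3142753) = √(((333389/555741125274 - 11*√55/2778705626370) + 796432) + 3142753) = √((442610015884555757/555741125274 - 11*√55/2778705626370) + 3142753) = √(2189167104562795079/555741125274 - 11*√55/2778705626370)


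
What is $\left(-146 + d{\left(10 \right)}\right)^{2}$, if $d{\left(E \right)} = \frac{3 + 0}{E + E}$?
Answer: $\frac{8508889}{400} \approx 21272.0$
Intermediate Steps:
$d{\left(E \right)} = \frac{3}{2 E}$
$\left(-146 + d{\left(10 \right)}\right)^{2} = \left(-146 + \frac{3}{2 \cdot 10}\right)^{2} = \left(-146 + \frac{3}{2} \cdot \frac{1}{10}\right)^{2} = \left(-146 + \frac{3}{20}\right)^{2} = \left(- \frac{2917}{20}\right)^{2} = \frac{8508889}{400}$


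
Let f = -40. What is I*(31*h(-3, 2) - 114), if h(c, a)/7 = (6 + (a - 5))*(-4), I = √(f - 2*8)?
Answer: -5436*I*√14 ≈ -20340.0*I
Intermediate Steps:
I = 2*I*√14 (I = √(-40 - 2*8) = √(-40 - 16) = √(-56) = 2*I*√14 ≈ 7.4833*I)
h(c, a) = -28 - 28*a (h(c, a) = 7*((6 + (a - 5))*(-4)) = 7*((6 + (-5 + a))*(-4)) = 7*((1 + a)*(-4)) = 7*(-4 - 4*a) = -28 - 28*a)
I*(31*h(-3, 2) - 114) = (2*I*√14)*(31*(-28 - 28*2) - 114) = (2*I*√14)*(31*(-28 - 56) - 114) = (2*I*√14)*(31*(-84) - 114) = (2*I*√14)*(-2604 - 114) = (2*I*√14)*(-2718) = -5436*I*√14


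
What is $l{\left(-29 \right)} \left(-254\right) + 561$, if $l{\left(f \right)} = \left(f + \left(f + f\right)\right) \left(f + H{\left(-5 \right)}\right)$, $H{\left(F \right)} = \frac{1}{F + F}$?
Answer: $- \frac{3212454}{5} \approx -6.4249 \cdot 10^{5}$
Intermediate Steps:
$H{\left(F \right)} = \frac{1}{2 F}$
$l{\left(f \right)} = 3 f \left(- \frac{1}{10} + f\right)$ ($l{\left(f \right)} = \left(f + \left(f + f\right)\right) \left(f + \frac{1}{2 \left(-5\right)}\right) = \left(f + 2 f\right) \left(f + \frac{1}{2} \left(- \frac{1}{5}\right)\right) = 3 f \left(f - \frac{1}{10}\right) = 3 f \left(- \frac{1}{10} + f\right)$)
$l{\left(-29 \right)} \left(-254\right) + 561 = \frac{3}{10} \left(-29\right) \left(-1 + 10 \left(-29\right)\right) \left(-254\right) + 561 = \frac{3}{10} \left(-29\right) \left(-1 - 290\right) \left(-254\right) + 561 = \frac{3}{10} \left(-29\right) \left(-291\right) \left(-254\right) + 561 = \frac{25317}{10} \left(-254\right) + 561 = - \frac{3215259}{5} + 561 = - \frac{3212454}{5}$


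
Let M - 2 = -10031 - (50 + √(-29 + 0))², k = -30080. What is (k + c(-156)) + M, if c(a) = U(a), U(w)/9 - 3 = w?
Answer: -43957 - 100*I*√29 ≈ -43957.0 - 538.52*I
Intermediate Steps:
U(w) = 27 + 9*w
c(a) = 27 + 9*a
M = -10029 - (50 + I*√29)² (M = 2 + (-10031 - (50 + √(-29 + 0))²) = 2 + (-10031 - (50 + √(-29))²) = 2 + (-10031 - (50 + I*√29)²) = -10029 - (50 + I*√29)² ≈ -12500.0 - 538.52*I)
(k + c(-156)) + M = (-30080 + (27 + 9*(-156))) + (-12500 - 100*I*√29) = (-30080 + (27 - 1404)) + (-12500 - 100*I*√29) = (-30080 - 1377) + (-12500 - 100*I*√29) = -31457 + (-12500 - 100*I*√29) = -43957 - 100*I*√29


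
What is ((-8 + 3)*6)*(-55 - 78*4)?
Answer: 11010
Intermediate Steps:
((-8 + 3)*6)*(-55 - 78*4) = (-5*6)*(-55 - 312) = -30*(-367) = 11010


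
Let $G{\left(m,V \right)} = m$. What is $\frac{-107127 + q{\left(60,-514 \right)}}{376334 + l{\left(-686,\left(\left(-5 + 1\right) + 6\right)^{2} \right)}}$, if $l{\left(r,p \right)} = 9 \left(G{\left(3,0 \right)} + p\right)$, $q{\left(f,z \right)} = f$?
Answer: $- \frac{107067}{376397} \approx -0.28445$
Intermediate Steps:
$l{\left(r,p \right)} = 27 + 9 p$ ($l{\left(r,p \right)} = 9 \left(3 + p\right) = 27 + 9 p$)
$\frac{-107127 + q{\left(60,-514 \right)}}{376334 + l{\left(-686,\left(\left(-5 + 1\right) + 6\right)^{2} \right)}} = \frac{-107127 + 60}{376334 + \left(27 + 9 \left(\left(-5 + 1\right) + 6\right)^{2}\right)} = - \frac{107067}{376334 + \left(27 + 9 \left(-4 + 6\right)^{2}\right)} = - \frac{107067}{376334 + \left(27 + 9 \cdot 2^{2}\right)} = - \frac{107067}{376334 + \left(27 + 9 \cdot 4\right)} = - \frac{107067}{376334 + \left(27 + 36\right)} = - \frac{107067}{376334 + 63} = - \frac{107067}{376397}$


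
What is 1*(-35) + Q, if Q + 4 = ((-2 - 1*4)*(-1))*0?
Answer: -39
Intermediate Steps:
Q = -4 (Q = -4 + ((-2 - 1*4)*(-1))*0 = -4 + ((-2 - 4)*(-1))*0 = -4 - 6*(-1)*0 = -4 + 6*0 = -4 + 0 = -4)
1*(-35) + Q = 1*(-35) - 4 = -35 - 4 = -39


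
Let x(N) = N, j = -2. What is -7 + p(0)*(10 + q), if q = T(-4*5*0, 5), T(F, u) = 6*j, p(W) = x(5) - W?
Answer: -17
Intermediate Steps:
p(W) = 5 - W
T(F, u) = -12 (T(F, u) = 6*(-2) = -12)
q = -12
-7 + p(0)*(10 + q) = -7 + (5 - 1*0)*(10 - 12) = -7 + (5 + 0)*(-2) = -7 + 5*(-2) = -7 - 10 = -17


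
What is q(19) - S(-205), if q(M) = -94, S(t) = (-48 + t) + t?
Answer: 364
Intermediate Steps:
S(t) = -48 + 2*t
q(19) - S(-205) = -94 - (-48 + 2*(-205)) = -94 - (-48 - 410) = -94 - 1*(-458) = -94 + 458 = 364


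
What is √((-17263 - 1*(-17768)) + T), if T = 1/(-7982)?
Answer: √32174715638/7982 ≈ 22.472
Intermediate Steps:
T = -1/7982 ≈ -0.00012528
√((-17263 - 1*(-17768)) + T) = √((-17263 - 1*(-17768)) - 1/7982) = √((-17263 + 17768) - 1/7982) = √(505 - 1/7982) = √(4030909/7982) = √32174715638/7982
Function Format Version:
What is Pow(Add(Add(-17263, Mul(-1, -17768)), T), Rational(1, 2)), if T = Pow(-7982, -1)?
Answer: Mul(Rational(1, 7982), Pow(32174715638, Rational(1, 2))) ≈ 22.472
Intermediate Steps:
T = Rational(-1, 7982) ≈ -0.00012528
Pow(Add(Add(-17263, Mul(-1, -17768)), T), Rational(1, 2)) = Pow(Add(Add(-17263, Mul(-1, -17768)), Rational(-1, 7982)), Rational(1, 2)) = Pow(Add(Add(-17263, 17768), Rational(-1, 7982)), Rational(1, 2)) = Pow(Add(505, Rational(-1, 7982)), Rational(1, 2)) = Pow(Rational(4030909, 7982), Rational(1, 2)) = Mul(Rational(1, 7982), Pow(32174715638, Rational(1, 2)))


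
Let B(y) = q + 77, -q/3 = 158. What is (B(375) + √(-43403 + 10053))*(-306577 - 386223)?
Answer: 275041600 - 3464000*I*√1334 ≈ 2.7504e+8 - 1.2652e+8*I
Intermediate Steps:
q = -474 (q = -3*158 = -474)
B(y) = -397 (B(y) = -474 + 77 = -397)
(B(375) + √(-43403 + 10053))*(-306577 - 386223) = (-397 + √(-43403 + 10053))*(-306577 - 386223) = (-397 + √(-33350))*(-692800) = (-397 + 5*I*√1334)*(-692800) = 275041600 - 3464000*I*√1334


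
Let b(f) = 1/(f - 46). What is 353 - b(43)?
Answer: 1060/3 ≈ 353.33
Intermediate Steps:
b(f) = 1/(-46 + f)
353 - b(43) = 353 - 1/(-46 + 43) = 353 - 1/(-3) = 353 - 1*(-⅓) = 353 + ⅓ = 1060/3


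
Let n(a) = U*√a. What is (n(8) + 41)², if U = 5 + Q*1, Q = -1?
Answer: 1809 + 656*√2 ≈ 2736.7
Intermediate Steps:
U = 4 (U = 5 - 1*1 = 5 - 1 = 4)
n(a) = 4*√a
(n(8) + 41)² = (4*√8 + 41)² = (4*(2*√2) + 41)² = (8*√2 + 41)² = (41 + 8*√2)²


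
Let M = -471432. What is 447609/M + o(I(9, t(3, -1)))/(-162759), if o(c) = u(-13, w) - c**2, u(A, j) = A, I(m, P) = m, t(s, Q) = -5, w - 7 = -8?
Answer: -24269359541/25576600296 ≈ -0.94889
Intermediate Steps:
w = -1 (w = 7 - 8 = -1)
o(c) = -13 - c**2
447609/M + o(I(9, t(3, -1)))/(-162759) = 447609/(-471432) + (-13 - 1*9**2)/(-162759) = 447609*(-1/471432) + (-13 - 1*81)*(-1/162759) = -149203/157144 + (-13 - 81)*(-1/162759) = -149203/157144 - 94*(-1/162759) = -149203/157144 + 94/162759 = -24269359541/25576600296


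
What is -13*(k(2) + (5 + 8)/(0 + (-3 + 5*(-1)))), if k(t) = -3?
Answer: 481/8 ≈ 60.125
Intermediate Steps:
-13*(k(2) + (5 + 8)/(0 + (-3 + 5*(-1)))) = -13*(-3 + (5 + 8)/(0 + (-3 + 5*(-1)))) = -13*(-3 + 13/(0 + (-3 - 5))) = -13*(-3 + 13/(0 - 8)) = -13*(-3 + 13/(-8)) = -13*(-3 + 13*(-⅛)) = -13*(-3 - 13/8) = -13*(-37/8) = 481/8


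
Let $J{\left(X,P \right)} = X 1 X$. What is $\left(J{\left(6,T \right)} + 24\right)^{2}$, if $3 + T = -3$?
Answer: $3600$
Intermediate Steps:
$T = -6$ ($T = -3 - 3 = -6$)
$J{\left(X,P \right)} = X^{2}$ ($J{\left(X,P \right)} = X X = X^{2}$)
$\left(J{\left(6,T \right)} + 24\right)^{2} = \left(6^{2} + 24\right)^{2} = \left(36 + 24\right)^{2} = 60^{2} = 3600$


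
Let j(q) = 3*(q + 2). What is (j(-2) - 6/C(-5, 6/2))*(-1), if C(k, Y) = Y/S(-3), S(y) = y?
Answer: -6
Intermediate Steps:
C(k, Y) = -Y/3 (C(k, Y) = Y/(-3) = Y*(-1/3) = -Y/3)
j(q) = 6 + 3*q (j(q) = 3*(2 + q) = 6 + 3*q)
(j(-2) - 6/C(-5, 6/2))*(-1) = ((6 + 3*(-2)) - 6*(-1/1))*(-1) = ((6 - 6) - 6*(-1/1))*(-1) = (0 - 6/((-1/3*3)))*(-1) = (0 - 6/(-1))*(-1) = (0 - 6*(-1))*(-1) = (0 + 6)*(-1) = 6*(-1) = -6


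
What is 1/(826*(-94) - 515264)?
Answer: -1/592908 ≈ -1.6866e-6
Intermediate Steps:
1/(826*(-94) - 515264) = 1/(-77644 - 515264) = 1/(-592908) = -1/592908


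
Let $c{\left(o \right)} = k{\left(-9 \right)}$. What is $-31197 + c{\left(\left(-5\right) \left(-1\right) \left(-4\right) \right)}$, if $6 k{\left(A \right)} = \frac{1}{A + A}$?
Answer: $- \frac{3369277}{108} \approx -31197.0$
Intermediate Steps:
$k{\left(A \right)} = \frac{1}{12 A}$ ($k{\left(A \right)} = \frac{1}{6 \left(A + A\right)} = \frac{1}{6 \cdot 2 A} = \frac{\frac{1}{2} \frac{1}{A}}{6} = \frac{1}{12 A}$)
$c{\left(o \right)} = - \frac{1}{108}$ ($c{\left(o \right)} = \frac{1}{12 \left(-9\right)} = \frac{1}{12} \left(- \frac{1}{9}\right) = - \frac{1}{108}$)
$-31197 + c{\left(\left(-5\right) \left(-1\right) \left(-4\right) \right)} = -31197 - \frac{1}{108} = - \frac{3369277}{108}$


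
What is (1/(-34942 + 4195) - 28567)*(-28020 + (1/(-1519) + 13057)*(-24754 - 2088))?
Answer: 155882325564971236400/15568231 ≈ 1.0013e+13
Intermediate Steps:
(1/(-34942 + 4195) - 28567)*(-28020 + (1/(-1519) + 13057)*(-24754 - 2088)) = (1/(-30747) - 28567)*(-28020 + (-1/1519 + 13057)*(-26842)) = (-1/30747 - 28567)*(-28020 + (19833582/1519)*(-26842)) = -878349550*(-28020 - 532373008044/1519)/30747 = -878349550/30747*(-532415570424/1519) = 155882325564971236400/15568231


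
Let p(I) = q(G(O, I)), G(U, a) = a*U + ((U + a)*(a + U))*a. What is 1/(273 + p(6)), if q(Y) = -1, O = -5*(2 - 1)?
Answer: 1/272 ≈ 0.0036765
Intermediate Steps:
O = -5 (O = -5*1 = -5)
G(U, a) = U*a + a*(U + a)**2 (G(U, a) = U*a + ((U + a)*(U + a))*a = U*a + (U + a)**2*a = U*a + a*(U + a)**2)
p(I) = -1
1/(273 + p(6)) = 1/(273 - 1) = 1/272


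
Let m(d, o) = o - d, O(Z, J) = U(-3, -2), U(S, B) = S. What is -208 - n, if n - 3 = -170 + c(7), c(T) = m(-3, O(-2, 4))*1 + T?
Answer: -48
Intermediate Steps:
O(Z, J) = -3
c(T) = T (c(T) = (-3 - 1*(-3))*1 + T = (-3 + 3)*1 + T = 0*1 + T = 0 + T = T)
n = -160 (n = 3 + (-170 + 7) = 3 - 163 = -160)
-208 - n = -208 - 1*(-160) = -208 + 160 = -48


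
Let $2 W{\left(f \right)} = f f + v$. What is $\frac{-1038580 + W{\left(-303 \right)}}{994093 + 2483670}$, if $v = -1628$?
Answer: $- \frac{1986979}{6955526} \approx -0.28567$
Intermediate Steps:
$W{\left(f \right)} = -814 + \frac{f^{2}}{2}$ ($W{\left(f \right)} = \frac{f f - 1628}{2} = \frac{f^{2} - 1628}{2} = \frac{-1628 + f^{2}}{2} = -814 + \frac{f^{2}}{2}$)
$\frac{-1038580 + W{\left(-303 \right)}}{994093 + 2483670} = \frac{-1038580 - \left(814 - \frac{\left(-303\right)^{2}}{2}\right)}{994093 + 2483670} = \frac{-1038580 + \left(-814 + \frac{1}{2} \cdot 91809\right)}{3477763} = \left(-1038580 + \left(-814 + \frac{91809}{2}\right)\right) \frac{1}{3477763} = \left(-1038580 + \frac{90181}{2}\right) \frac{1}{3477763} = \left(- \frac{1986979}{2}\right) \frac{1}{3477763} = - \frac{1986979}{6955526}$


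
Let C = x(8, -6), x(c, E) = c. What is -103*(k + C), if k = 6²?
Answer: -4532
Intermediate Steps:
k = 36
C = 8
-103*(k + C) = -103*(36 + 8) = -103*44 = -4532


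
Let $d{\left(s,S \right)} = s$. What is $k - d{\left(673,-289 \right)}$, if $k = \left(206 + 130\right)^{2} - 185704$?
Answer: $-73481$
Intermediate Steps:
$k = -72808$ ($k = 336^{2} - 185704 = 112896 - 185704 = -72808$)
$k - d{\left(673,-289 \right)} = -72808 - 673 = -73481$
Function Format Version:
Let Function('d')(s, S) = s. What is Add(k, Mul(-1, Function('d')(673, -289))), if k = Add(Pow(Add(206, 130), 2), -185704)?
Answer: -73481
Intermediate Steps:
k = -72808 (k = Add(Pow(336, 2), -185704) = Add(112896, -185704) = -72808)
Add(k, Mul(-1, Function('d')(673, -289))) = Add(-72808, Mul(-1, 673)) = Add(-72808, -673) = -73481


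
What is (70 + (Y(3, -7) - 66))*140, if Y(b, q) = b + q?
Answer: 0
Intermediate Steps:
(70 + (Y(3, -7) - 66))*140 = (70 + ((3 - 7) - 66))*140 = (70 + (-4 - 66))*140 = (70 - 70)*140 = 0*140 = 0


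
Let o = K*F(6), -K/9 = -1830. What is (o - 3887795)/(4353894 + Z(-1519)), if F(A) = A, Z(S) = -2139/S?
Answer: -7426391/8533635 ≈ -0.87025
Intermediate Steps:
K = 16470 (K = -9*(-1830) = 16470)
o = 98820 (o = 16470*6 = 98820)
(o - 3887795)/(4353894 + Z(-1519)) = (98820 - 3887795)/(4353894 - 2139/(-1519)) = -3788975/(4353894 - 2139*(-1/1519)) = -3788975/(4353894 + 69/49) = -3788975/213340875/49 = -3788975*49/213340875 = -7426391/8533635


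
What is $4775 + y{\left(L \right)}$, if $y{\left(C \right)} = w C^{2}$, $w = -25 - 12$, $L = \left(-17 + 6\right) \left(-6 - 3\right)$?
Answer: $-357862$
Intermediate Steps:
$L = 99$ ($L = \left(-11\right) \left(-9\right) = 99$)
$w = -37$ ($w = -25 - 12 = -37$)
$y{\left(C \right)} = - 37 C^{2}$
$4775 + y{\left(L \right)} = 4775 - 37 \cdot 99^{2} = 4775 - 362637 = -357862$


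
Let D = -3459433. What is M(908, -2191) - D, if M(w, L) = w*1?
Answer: 3460341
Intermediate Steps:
M(w, L) = w
M(908, -2191) - D = 908 - 1*(-3459433) = 908 + 3459433 = 3460341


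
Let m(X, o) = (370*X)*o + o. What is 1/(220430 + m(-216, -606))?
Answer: 1/48651344 ≈ 2.0554e-8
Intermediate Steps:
m(X, o) = o + 370*X*o (m(X, o) = 370*X*o + o = o + 370*X*o)
1/(220430 + m(-216, -606)) = 1/(220430 - 606*(1 + 370*(-216))) = 1/(220430 - 606*(1 - 79920)) = 1/(220430 - 606*(-79919)) = 1/(220430 + 48430914) = 1/48651344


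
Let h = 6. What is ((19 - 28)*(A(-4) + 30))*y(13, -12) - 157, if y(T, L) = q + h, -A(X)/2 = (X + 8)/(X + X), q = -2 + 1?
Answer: -1552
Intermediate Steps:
q = -1
A(X) = -(8 + X)/X (A(X) = -2*(X + 8)/(X + X) = -2*(8 + X)/(2*X) = -2*(8 + X)*1/(2*X) = -(8 + X)/X)
y(T, L) = 5 (y(T, L) = -1 + 6 = 5)
((19 - 28)*(A(-4) + 30))*y(13, -12) - 157 = ((19 - 28)*((-8 - 1*(-4))/(-4) + 30))*5 - 157 = -9*(-(-8 + 4)/4 + 30)*5 - 157 = -9*(-¼*(-4) + 30)*5 - 157 = -9*(1 + 30)*5 - 157 = -9*31*5 - 157 = -279*5 - 157 = -1395 - 157 = -1552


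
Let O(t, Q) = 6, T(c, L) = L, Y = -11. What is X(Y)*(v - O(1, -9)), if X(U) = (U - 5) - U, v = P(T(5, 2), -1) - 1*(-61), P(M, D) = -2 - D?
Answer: -270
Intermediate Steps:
v = 60 (v = (-2 - 1*(-1)) - 1*(-61) = (-2 + 1) + 61 = -1 + 61 = 60)
X(U) = -5 (X(U) = (-5 + U) - U = -5)
X(Y)*(v - O(1, -9)) = -5*(60 - 1*6) = -5*(60 - 6) = -5*54 = -270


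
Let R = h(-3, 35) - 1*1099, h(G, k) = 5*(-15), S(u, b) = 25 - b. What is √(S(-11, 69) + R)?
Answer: I*√1218 ≈ 34.9*I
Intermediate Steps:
h(G, k) = -75
R = -1174 (R = -75 - 1*1099 = -75 - 1099 = -1174)
√(S(-11, 69) + R) = √((25 - 1*69) - 1174) = √((25 - 69) - 1174) = √(-44 - 1174) = √(-1218) = I*√1218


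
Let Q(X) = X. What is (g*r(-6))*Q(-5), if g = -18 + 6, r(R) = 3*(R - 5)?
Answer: -1980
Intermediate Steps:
r(R) = -15 + 3*R (r(R) = 3*(-5 + R) = -15 + 3*R)
g = -12
(g*r(-6))*Q(-5) = -12*(-15 + 3*(-6))*(-5) = -12*(-15 - 18)*(-5) = -12*(-33)*(-5) = 396*(-5) = -1980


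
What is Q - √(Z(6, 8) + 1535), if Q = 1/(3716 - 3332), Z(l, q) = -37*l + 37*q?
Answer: 1/384 - √1609 ≈ -40.110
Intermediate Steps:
Q = 1/384 ≈ 0.0026042
Q - √(Z(6, 8) + 1535) = 1/384 - √((-37*6 + 37*8) + 1535) = 1/384 - √((-222 + 296) + 1535) = 1/384 - √(74 + 1535) = 1/384 - √1609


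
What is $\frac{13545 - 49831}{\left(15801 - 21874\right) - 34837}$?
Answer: $\frac{18143}{20455} \approx 0.88697$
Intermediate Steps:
$\frac{13545 - 49831}{\left(15801 - 21874\right) - 34837} = - \frac{36286}{-6073 - 34837} = - \frac{36286}{-40910} = \left(-36286\right) \left(- \frac{1}{40910}\right) = \frac{18143}{20455}$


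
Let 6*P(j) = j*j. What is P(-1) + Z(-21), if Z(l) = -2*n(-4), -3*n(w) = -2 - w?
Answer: 3/2 ≈ 1.5000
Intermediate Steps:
n(w) = ⅔ + w/3 (n(w) = -(-2 - w)/3 = ⅔ + w/3)
Z(l) = 4/3 (Z(l) = -2*(⅔ + (⅓)*(-4)) = -2*(⅔ - 4/3) = -2*(-⅔) = 4/3)
P(j) = j²/6 (P(j) = (j*j)/6 = j²/6)
P(-1) + Z(-21) = (⅙)*(-1)² + 4/3 = (⅙)*1 + 4/3 = ⅙ + 4/3 = 3/2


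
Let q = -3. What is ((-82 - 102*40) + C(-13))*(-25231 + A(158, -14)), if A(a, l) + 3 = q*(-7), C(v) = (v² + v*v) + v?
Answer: 96742281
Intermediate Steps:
C(v) = v + 2*v² (C(v) = (v² + v²) + v = 2*v² + v = v + 2*v²)
A(a, l) = 18 (A(a, l) = -3 - 3*(-7) = -3 + 21 = 18)
((-82 - 102*40) + C(-13))*(-25231 + A(158, -14)) = ((-82 - 102*40) - 13*(1 + 2*(-13)))*(-25231 + 18) = ((-82 - 4080) - 13*(1 - 26))*(-25213) = (-4162 - 13*(-25))*(-25213) = (-4162 + 325)*(-25213) = -3837*(-25213) = 96742281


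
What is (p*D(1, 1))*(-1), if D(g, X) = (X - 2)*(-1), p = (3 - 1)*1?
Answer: -2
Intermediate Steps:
p = 2 (p = 2*1 = 2)
D(g, X) = 2 - X (D(g, X) = (-2 + X)*(-1) = 2 - X)
(p*D(1, 1))*(-1) = (2*(2 - 1*1))*(-1) = (2*(2 - 1))*(-1) = (2*1)*(-1) = 2*(-1) = -2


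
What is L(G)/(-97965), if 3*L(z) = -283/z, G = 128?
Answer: 283/37618560 ≈ 7.5229e-6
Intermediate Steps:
L(z) = -283/(3*z) (L(z) = (-283/z)/3 = -283/(3*z))
L(G)/(-97965) = -283/3/128/(-97965) = -283/3*1/128*(-1/97965) = -283/384*(-1/97965) = 283/37618560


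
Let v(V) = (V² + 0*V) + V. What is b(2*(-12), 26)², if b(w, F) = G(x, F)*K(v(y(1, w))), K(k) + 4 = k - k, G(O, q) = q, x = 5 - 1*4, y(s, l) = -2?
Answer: 10816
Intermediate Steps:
v(V) = V + V² (v(V) = (V² + 0) + V = V² + V = V + V²)
x = 1 (x = 5 - 4 = 1)
K(k) = -4 (K(k) = -4 + (k - k) = -4 + 0 = -4)
b(w, F) = -4*F (b(w, F) = F*(-4) = -4*F)
b(2*(-12), 26)² = (-4*26)² = (-104)² = 10816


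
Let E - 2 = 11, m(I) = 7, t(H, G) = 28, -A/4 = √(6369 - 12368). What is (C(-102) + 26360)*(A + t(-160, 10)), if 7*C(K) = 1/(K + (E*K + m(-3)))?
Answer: 1048811676/1421 - 1048811676*I*√5999/9947 ≈ 7.3808e+5 - 8.1667e+6*I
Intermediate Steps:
A = -4*I*√5999 (A = -4*√(6369 - 12368) = -4*I*√5999 ≈ -309.81*I)
E = 13 (E = 2 + 11 = 13)
C(K) = 1/(7*(7 + 14*K)) (C(K) = 1/(7*(K + (13*K + 7))) = 1/(7*(K + (7 + 13*K))) = 1/(7*(7 + 14*K)))
(C(-102) + 26360)*(A + t(-160, 10)) = (1/(49*(1 + 2*(-102))) + 26360)*(-4*I*√5999 + 28) = (1/(49*(1 - 204)) + 26360)*(28 - 4*I*√5999) = ((1/49)/(-203) + 26360)*(28 - 4*I*√5999) = ((1/49)*(-1/203) + 26360)*(28 - 4*I*√5999) = (-1/9947 + 26360)*(28 - 4*I*√5999) = 262202919*(28 - 4*I*√5999)/9947 = 1048811676/1421 - 1048811676*I*√5999/9947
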